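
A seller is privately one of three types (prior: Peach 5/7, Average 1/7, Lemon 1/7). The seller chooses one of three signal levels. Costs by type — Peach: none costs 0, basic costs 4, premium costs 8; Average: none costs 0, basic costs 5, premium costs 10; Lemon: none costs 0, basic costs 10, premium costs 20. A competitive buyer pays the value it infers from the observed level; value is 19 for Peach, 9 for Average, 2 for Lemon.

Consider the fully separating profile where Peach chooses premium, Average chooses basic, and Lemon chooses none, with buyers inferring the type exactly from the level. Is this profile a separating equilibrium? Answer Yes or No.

Separating prices: premium → 19, basic → 9, none → 2.
Peach (assigned premium): none: 2 − 0 = 2; basic: 9 − 4 = 5; premium: 19 − 8 = 11. Peach stays.
Average (assigned basic): none: 2 − 0 = 2; basic: 9 − 5 = 4; premium: 19 − 10 = 9. Average prefers premium.
Lemon (assigned none): none: 2 − 0 = 2; basic: 9 − 10 = -1; premium: 19 − 20 = -1. Lemon stays.
At least one type deviates; the separating profile fails.

No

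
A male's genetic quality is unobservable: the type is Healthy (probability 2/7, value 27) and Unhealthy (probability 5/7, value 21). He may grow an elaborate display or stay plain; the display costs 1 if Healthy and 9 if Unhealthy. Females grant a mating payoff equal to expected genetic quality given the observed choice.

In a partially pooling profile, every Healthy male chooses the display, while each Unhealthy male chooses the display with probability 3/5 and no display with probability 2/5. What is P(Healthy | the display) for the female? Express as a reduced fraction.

P(the display) = (2/7)·1 + (5/7)·(3/5) = 5/7.
By Bayes' rule, P(Healthy | the display) = (2/7) / (5/7) = 2/5.

2/5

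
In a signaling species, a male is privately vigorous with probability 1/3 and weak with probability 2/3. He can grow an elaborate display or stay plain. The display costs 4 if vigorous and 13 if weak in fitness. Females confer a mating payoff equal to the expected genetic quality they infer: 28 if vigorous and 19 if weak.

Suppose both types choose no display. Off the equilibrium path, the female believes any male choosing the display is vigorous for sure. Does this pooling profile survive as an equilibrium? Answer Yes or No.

On path, the female holds the prior and pays 1/3·28 + 2/3·19 = 22. Off path (the display), believing vigorous, it pays 28.
vigorous: no display nets 22; the display nets 28 − 4 = 24. vigorous would deviate.
weak: no display nets 22; the display nets 28 − 13 = 15. weak stays.
A type deviates, so pooling fails.

No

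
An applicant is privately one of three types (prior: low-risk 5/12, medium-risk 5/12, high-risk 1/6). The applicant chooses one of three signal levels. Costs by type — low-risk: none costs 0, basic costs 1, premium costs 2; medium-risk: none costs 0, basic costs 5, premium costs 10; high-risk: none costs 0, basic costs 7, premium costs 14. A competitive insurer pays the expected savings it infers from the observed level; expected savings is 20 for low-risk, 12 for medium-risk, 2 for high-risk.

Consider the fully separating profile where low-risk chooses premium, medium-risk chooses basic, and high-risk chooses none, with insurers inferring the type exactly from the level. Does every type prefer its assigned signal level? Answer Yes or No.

No

Separating rebates: premium → 20, basic → 12, none → 2.
low-risk (assigned premium): none: 2 − 0 = 2; basic: 12 − 1 = 11; premium: 20 − 2 = 18. low-risk stays.
medium-risk (assigned basic): none: 2 − 0 = 2; basic: 12 − 5 = 7; premium: 20 − 10 = 10. medium-risk prefers premium.
high-risk (assigned none): none: 2 − 0 = 2; basic: 12 − 7 = 5; premium: 20 − 14 = 6. high-risk prefers premium.
At least one type deviates; the separating profile fails.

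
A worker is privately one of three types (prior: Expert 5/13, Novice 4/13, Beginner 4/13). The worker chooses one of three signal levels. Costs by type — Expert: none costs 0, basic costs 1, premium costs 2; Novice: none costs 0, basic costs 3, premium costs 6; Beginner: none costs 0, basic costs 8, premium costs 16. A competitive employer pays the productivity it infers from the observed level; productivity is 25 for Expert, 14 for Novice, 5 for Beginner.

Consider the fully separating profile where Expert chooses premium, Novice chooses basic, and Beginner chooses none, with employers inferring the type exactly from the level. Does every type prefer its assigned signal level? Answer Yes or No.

Separating wages: premium → 25, basic → 14, none → 5.
Expert (assigned premium): none: 5 − 0 = 5; basic: 14 − 1 = 13; premium: 25 − 2 = 23. Expert stays.
Novice (assigned basic): none: 5 − 0 = 5; basic: 14 − 3 = 11; premium: 25 − 6 = 19. Novice prefers premium.
Beginner (assigned none): none: 5 − 0 = 5; basic: 14 − 8 = 6; premium: 25 − 16 = 9. Beginner prefers premium.
At least one type deviates; the separating profile fails.

No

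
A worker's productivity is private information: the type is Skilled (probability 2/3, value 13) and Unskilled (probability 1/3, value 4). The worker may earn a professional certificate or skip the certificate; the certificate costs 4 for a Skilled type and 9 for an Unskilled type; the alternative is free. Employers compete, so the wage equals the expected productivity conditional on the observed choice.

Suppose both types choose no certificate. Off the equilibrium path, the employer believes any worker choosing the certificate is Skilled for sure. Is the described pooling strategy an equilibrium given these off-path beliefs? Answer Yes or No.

On path, the employer holds the prior and pays 2/3·13 + 1/3·4 = 10. Off path (the certificate), believing Skilled, it pays 13.
Skilled: no certificate nets 10; the certificate nets 13 − 4 = 9. Skilled stays.
Unskilled: no certificate nets 10; the certificate nets 13 − 9 = 4. Unskilled stays.
No type deviates, so pooling is sustained.

Yes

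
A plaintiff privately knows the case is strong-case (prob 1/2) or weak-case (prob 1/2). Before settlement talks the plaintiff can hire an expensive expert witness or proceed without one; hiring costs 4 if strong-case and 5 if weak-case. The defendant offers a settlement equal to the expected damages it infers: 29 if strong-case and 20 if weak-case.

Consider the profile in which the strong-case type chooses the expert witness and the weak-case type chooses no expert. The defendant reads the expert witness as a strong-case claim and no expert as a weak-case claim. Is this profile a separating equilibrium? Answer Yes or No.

No

Under these beliefs, the expert witness earns settlement 29 and no expert earns settlement 20.
strong-case: the expert witness nets 29 − 4 = 25; no expert nets 20. strong-case prefers the expert witness.
weak-case: the expert witness nets 29 − 5 = 24; no expert nets 20. weak-case would deviate to the expert witness.
weak-case has a profitable deviation, so the profile is not an equilibrium.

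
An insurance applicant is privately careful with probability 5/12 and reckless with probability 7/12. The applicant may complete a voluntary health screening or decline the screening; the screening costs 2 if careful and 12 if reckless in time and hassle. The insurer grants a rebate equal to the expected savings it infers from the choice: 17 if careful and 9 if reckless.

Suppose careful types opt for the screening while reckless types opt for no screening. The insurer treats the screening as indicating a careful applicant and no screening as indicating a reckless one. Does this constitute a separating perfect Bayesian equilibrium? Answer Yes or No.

Yes

Under these beliefs, the screening earns rebate 17 and no screening earns rebate 9.
careful: the screening nets 17 − 2 = 15; no screening nets 9. careful prefers the screening.
reckless: the screening nets 17 − 12 = 5; no screening nets 9. reckless prefers no screening.
Neither type deviates, so the separating profile is an equilibrium.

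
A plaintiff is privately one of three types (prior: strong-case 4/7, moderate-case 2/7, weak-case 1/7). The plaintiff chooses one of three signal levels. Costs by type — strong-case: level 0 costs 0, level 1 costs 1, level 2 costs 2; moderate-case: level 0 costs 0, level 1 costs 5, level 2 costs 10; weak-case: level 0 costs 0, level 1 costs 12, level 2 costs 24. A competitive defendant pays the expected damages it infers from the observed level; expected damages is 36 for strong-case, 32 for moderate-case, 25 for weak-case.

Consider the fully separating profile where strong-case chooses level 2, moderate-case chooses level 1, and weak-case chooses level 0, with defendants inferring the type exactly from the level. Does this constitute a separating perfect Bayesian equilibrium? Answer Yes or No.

Yes

Separating settlements: level 2 → 36, level 1 → 32, level 0 → 25.
strong-case (assigned level 2): level 0: 25 − 0 = 25; level 1: 32 − 1 = 31; level 2: 36 − 2 = 34. strong-case stays.
moderate-case (assigned level 1): level 0: 25 − 0 = 25; level 1: 32 − 5 = 27; level 2: 36 − 10 = 26. moderate-case stays.
weak-case (assigned level 0): level 0: 25 − 0 = 25; level 1: 32 − 12 = 20; level 2: 36 − 24 = 12. weak-case stays.
Every type prefers its assigned level; separation holds.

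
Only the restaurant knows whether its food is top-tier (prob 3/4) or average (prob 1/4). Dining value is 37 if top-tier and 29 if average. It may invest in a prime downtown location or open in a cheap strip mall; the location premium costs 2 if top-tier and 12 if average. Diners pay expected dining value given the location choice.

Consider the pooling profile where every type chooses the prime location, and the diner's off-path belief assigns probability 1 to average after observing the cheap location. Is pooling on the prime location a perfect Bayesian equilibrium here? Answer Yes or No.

On path, the diner holds the prior and pays 3/4·37 + 1/4·29 = 35. Off path (the cheap location), believing average, it pays 29.
top-tier: the prime location nets 35 − 2 = 33; the cheap location nets 29. top-tier stays.
average: the prime location nets 35 − 12 = 23; the cheap location nets 29. average would deviate.
A type deviates, so pooling fails.

No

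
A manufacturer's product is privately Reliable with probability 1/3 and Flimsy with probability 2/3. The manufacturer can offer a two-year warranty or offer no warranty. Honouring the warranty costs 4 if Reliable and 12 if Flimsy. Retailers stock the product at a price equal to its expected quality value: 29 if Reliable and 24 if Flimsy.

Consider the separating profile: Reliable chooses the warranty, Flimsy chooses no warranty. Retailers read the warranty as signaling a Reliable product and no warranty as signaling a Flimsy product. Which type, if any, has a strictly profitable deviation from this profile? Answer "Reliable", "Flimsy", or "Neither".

The warranty pays 29; no warranty pays 24.
Reliable: assigned the warranty, nets 29 − 4 = 25; deviating to no warranty nets 24.
Flimsy: assigned no warranty, nets 24; deviating to the warranty nets 29 − 12 = 17.
Both types strictly prefer their assigned action; no profitable deviation.

Neither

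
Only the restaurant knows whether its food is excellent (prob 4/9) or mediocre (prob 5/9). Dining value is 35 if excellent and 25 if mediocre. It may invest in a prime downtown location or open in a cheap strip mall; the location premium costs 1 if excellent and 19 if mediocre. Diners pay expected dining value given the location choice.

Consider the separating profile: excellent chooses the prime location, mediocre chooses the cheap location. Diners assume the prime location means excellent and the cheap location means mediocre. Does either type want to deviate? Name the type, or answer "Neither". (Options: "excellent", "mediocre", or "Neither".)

Neither

The prime location pays 35; the cheap location pays 25.
excellent: assigned the prime location, nets 35 − 1 = 34; deviating to the cheap location nets 25.
mediocre: assigned the cheap location, nets 25; deviating to the prime location nets 35 − 19 = 16.
Both types strictly prefer their assigned action; no profitable deviation.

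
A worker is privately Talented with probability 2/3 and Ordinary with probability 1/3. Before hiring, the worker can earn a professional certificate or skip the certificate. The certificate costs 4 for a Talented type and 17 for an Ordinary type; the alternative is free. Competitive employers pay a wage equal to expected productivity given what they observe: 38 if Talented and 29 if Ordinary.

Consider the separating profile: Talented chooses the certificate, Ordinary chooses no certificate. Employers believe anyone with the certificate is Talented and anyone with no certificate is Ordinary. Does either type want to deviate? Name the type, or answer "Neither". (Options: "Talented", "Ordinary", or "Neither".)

The certificate pays 38; no certificate pays 29.
Talented: assigned the certificate, nets 38 − 4 = 34; deviating to no certificate nets 29.
Ordinary: assigned no certificate, nets 29; deviating to the certificate nets 38 − 17 = 21.
Both types strictly prefer their assigned action; no profitable deviation.

Neither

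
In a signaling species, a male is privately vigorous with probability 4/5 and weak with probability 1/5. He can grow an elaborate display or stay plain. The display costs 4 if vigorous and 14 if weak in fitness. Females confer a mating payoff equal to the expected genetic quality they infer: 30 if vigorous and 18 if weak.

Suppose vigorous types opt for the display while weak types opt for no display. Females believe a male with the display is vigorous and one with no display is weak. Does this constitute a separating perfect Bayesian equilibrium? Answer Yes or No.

Under these beliefs, the display earns mating payoff 30 and no display earns mating payoff 18.
vigorous: the display nets 30 − 4 = 26; no display nets 18. vigorous prefers the display.
weak: the display nets 30 − 14 = 16; no display nets 18. weak prefers no display.
Neither type deviates, so the separating profile is an equilibrium.

Yes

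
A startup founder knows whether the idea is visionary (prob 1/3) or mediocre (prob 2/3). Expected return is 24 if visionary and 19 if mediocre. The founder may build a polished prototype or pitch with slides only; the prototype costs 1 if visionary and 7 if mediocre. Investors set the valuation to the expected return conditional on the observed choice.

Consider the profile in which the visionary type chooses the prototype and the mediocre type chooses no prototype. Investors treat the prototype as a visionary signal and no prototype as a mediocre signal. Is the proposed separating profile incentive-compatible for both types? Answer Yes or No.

Under these beliefs, the prototype earns valuation 24 and no prototype earns valuation 19.
visionary: the prototype nets 24 − 1 = 23; no prototype nets 19. visionary prefers the prototype.
mediocre: the prototype nets 24 − 7 = 17; no prototype nets 19. mediocre prefers no prototype.
Neither type deviates, so the separating profile is an equilibrium.

Yes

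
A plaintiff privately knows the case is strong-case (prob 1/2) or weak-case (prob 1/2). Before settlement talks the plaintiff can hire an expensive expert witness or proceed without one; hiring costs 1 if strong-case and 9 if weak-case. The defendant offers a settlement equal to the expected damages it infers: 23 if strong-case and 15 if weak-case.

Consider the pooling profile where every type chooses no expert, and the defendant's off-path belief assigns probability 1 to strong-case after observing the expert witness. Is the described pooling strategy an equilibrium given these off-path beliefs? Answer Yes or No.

No

On path, the defendant holds the prior and pays 1/2·23 + 1/2·15 = 19. Off path (the expert witness), believing strong-case, it pays 23.
strong-case: no expert nets 19; the expert witness nets 23 − 1 = 22. strong-case would deviate.
weak-case: no expert nets 19; the expert witness nets 23 − 9 = 14. weak-case stays.
A type deviates, so pooling fails.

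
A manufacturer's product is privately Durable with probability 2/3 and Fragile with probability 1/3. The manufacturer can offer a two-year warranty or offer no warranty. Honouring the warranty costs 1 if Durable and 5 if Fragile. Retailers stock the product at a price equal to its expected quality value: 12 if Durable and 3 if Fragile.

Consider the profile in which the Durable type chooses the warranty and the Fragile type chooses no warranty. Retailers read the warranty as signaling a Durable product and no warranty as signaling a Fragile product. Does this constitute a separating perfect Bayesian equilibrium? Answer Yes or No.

No

Under these beliefs, the warranty earns price 12 and no warranty earns price 3.
Durable: the warranty nets 12 − 1 = 11; no warranty nets 3. Durable prefers the warranty.
Fragile: the warranty nets 12 − 5 = 7; no warranty nets 3. Fragile would deviate to the warranty.
Fragile has a profitable deviation, so the profile is not an equilibrium.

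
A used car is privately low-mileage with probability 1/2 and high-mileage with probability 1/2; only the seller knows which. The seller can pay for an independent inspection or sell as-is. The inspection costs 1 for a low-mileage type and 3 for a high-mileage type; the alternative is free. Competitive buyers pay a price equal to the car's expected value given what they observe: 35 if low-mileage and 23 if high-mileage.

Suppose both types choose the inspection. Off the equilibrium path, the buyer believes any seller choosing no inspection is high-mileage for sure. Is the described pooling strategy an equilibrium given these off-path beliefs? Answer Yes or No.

On path, the buyer holds the prior and pays 1/2·35 + 1/2·23 = 29. Off path (no inspection), believing high-mileage, it pays 23.
low-mileage: the inspection nets 29 − 1 = 28; no inspection nets 23. low-mileage stays.
high-mileage: the inspection nets 29 − 3 = 26; no inspection nets 23. high-mileage stays.
No type deviates, so pooling is sustained.

Yes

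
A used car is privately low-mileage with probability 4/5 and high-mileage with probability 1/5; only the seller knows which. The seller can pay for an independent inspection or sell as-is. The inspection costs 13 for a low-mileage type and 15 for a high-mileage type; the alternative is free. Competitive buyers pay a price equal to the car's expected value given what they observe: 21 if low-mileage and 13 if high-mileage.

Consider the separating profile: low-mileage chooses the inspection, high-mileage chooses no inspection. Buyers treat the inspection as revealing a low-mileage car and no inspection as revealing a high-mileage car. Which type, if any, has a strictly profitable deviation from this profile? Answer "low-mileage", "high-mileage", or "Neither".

low-mileage

The inspection pays 21; no inspection pays 13.
low-mileage: assigned the inspection, nets 21 − 13 = 8; deviating to no inspection nets 13.
high-mileage: assigned no inspection, nets 13; deviating to the inspection nets 21 − 15 = 6.
The low-mileage type gains 5 by deviating.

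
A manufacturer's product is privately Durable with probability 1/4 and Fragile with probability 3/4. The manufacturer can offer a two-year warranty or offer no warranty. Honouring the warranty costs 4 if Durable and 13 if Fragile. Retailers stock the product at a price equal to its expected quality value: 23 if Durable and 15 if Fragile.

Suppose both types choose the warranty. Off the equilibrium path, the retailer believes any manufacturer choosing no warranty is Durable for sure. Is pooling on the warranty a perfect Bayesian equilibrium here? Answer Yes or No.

On path, the retailer holds the prior and pays 1/4·23 + 3/4·15 = 17. Off path (no warranty), believing Durable, it pays 23.
Durable: the warranty nets 17 − 4 = 13; no warranty nets 23. Durable would deviate.
Fragile: the warranty nets 17 − 13 = 4; no warranty nets 23. Fragile would deviate.
A type deviates, so pooling fails.

No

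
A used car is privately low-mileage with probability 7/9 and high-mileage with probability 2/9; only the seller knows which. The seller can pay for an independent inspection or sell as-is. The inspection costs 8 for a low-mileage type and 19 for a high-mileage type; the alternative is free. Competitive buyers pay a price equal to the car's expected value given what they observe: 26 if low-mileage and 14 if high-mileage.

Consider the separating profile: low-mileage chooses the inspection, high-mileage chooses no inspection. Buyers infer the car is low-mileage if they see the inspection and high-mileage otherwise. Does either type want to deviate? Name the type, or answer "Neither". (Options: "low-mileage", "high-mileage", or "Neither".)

The inspection pays 26; no inspection pays 14.
low-mileage: assigned the inspection, nets 26 − 8 = 18; deviating to no inspection nets 14.
high-mileage: assigned no inspection, nets 14; deviating to the inspection nets 26 − 19 = 7.
Both types strictly prefer their assigned action; no profitable deviation.

Neither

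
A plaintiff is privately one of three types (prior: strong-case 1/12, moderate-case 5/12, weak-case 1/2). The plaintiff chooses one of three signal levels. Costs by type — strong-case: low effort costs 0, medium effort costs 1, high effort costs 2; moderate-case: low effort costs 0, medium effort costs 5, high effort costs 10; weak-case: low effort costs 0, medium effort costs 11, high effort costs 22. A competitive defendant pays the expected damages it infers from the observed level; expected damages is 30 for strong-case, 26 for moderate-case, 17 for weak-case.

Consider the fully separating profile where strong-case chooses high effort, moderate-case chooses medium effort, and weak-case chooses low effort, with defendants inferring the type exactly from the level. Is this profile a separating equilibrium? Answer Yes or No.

Separating settlements: high effort → 30, medium effort → 26, low effort → 17.
strong-case (assigned high effort): low effort: 17 − 0 = 17; medium effort: 26 − 1 = 25; high effort: 30 − 2 = 28. strong-case stays.
moderate-case (assigned medium effort): low effort: 17 − 0 = 17; medium effort: 26 − 5 = 21; high effort: 30 − 10 = 20. moderate-case stays.
weak-case (assigned low effort): low effort: 17 − 0 = 17; medium effort: 26 − 11 = 15; high effort: 30 − 22 = 8. weak-case stays.
Every type prefers its assigned level; separation holds.

Yes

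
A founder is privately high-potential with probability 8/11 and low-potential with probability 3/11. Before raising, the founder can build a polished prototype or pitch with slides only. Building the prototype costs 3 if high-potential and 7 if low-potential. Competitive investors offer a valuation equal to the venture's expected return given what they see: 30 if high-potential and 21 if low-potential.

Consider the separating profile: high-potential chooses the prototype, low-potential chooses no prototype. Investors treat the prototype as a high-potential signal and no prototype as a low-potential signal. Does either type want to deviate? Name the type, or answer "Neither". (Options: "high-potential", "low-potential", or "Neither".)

low-potential

The prototype pays 30; no prototype pays 21.
high-potential: assigned the prototype, nets 30 − 3 = 27; deviating to no prototype nets 21.
low-potential: assigned no prototype, nets 21; deviating to the prototype nets 30 − 7 = 23.
The low-potential type gains 2 by deviating.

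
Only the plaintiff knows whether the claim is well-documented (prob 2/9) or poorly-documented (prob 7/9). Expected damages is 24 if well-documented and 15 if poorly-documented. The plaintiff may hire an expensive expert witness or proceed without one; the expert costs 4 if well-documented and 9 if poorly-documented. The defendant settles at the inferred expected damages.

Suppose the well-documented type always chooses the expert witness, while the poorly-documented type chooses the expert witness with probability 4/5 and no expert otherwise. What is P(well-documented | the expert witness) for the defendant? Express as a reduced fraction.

P(the expert witness) = (2/9)·1 + (7/9)·(4/5) = 38/45.
By Bayes' rule, P(well-documented | the expert witness) = (2/9) / (38/45) = 5/19.

5/19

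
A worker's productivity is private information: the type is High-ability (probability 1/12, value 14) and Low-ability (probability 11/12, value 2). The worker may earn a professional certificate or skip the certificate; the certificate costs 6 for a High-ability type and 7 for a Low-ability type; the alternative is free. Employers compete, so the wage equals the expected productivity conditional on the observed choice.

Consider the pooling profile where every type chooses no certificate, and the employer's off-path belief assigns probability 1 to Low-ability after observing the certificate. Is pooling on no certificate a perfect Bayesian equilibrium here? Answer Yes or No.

On path, the employer holds the prior and pays 1/12·14 + 11/12·2 = 3. Off path (the certificate), believing Low-ability, it pays 2.
High-ability: no certificate nets 3; the certificate nets 2 − 6 = -4. High-ability stays.
Low-ability: no certificate nets 3; the certificate nets 2 − 7 = -5. Low-ability stays.
No type deviates, so pooling is sustained.

Yes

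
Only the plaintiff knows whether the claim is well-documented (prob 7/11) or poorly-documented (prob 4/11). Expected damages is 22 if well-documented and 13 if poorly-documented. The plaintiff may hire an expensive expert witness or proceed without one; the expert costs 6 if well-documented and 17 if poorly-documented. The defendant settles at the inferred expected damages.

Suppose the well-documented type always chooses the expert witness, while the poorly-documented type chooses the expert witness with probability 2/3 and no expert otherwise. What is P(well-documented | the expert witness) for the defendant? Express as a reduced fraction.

21/29

P(the expert witness) = (7/11)·1 + (4/11)·(2/3) = 29/33.
By Bayes' rule, P(well-documented | the expert witness) = (7/11) / (29/33) = 21/29.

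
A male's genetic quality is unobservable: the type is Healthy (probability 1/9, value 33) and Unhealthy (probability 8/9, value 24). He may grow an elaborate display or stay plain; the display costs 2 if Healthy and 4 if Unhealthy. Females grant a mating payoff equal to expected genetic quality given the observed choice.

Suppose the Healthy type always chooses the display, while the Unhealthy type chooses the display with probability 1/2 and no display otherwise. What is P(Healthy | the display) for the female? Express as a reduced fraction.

P(the display) = (1/9)·1 + (8/9)·(1/2) = 5/9.
By Bayes' rule, P(Healthy | the display) = (1/9) / (5/9) = 1/5.

1/5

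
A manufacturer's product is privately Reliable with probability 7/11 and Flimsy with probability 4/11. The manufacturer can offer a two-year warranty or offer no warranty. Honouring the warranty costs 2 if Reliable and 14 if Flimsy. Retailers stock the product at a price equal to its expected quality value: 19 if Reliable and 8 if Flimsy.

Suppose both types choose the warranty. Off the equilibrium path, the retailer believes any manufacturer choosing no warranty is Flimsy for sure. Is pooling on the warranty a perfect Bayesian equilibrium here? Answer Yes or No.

No

On path, the retailer holds the prior and pays 7/11·19 + 4/11·8 = 15. Off path (no warranty), believing Flimsy, it pays 8.
Reliable: the warranty nets 15 − 2 = 13; no warranty nets 8. Reliable stays.
Flimsy: the warranty nets 15 − 14 = 1; no warranty nets 8. Flimsy would deviate.
A type deviates, so pooling fails.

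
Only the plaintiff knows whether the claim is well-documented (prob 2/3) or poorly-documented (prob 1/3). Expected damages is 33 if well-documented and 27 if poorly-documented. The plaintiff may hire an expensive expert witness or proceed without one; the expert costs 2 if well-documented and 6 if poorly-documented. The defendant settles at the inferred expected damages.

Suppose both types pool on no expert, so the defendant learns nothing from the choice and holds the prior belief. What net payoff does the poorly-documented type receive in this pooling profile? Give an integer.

Pooled settlement = 2/3·33 + 1/3·27 = 31.
poorly-documented pays no cost for no expert, so net payoff = 31.

31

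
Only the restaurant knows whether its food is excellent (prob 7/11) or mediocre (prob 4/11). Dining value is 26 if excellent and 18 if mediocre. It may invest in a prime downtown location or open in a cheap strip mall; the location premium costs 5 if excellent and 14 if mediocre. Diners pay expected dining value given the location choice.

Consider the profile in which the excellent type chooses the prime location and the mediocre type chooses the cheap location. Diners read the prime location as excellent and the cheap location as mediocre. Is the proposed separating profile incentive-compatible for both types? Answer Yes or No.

Yes

Under these beliefs, the prime location earns price premium 26 and the cheap location earns price premium 18.
excellent: the prime location nets 26 − 5 = 21; the cheap location nets 18. excellent prefers the prime location.
mediocre: the prime location nets 26 − 14 = 12; the cheap location nets 18. mediocre prefers the cheap location.
Neither type deviates, so the separating profile is an equilibrium.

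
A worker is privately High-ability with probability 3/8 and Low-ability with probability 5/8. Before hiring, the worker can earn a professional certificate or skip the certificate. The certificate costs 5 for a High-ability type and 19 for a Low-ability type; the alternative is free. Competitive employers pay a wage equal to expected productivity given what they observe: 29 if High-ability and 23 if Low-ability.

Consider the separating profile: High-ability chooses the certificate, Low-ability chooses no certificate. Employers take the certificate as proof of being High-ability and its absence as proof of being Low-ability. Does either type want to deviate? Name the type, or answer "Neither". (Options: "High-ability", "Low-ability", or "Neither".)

The certificate pays 29; no certificate pays 23.
High-ability: assigned the certificate, nets 29 − 5 = 24; deviating to no certificate nets 23.
Low-ability: assigned no certificate, nets 23; deviating to the certificate nets 29 − 19 = 10.
Both types strictly prefer their assigned action; no profitable deviation.

Neither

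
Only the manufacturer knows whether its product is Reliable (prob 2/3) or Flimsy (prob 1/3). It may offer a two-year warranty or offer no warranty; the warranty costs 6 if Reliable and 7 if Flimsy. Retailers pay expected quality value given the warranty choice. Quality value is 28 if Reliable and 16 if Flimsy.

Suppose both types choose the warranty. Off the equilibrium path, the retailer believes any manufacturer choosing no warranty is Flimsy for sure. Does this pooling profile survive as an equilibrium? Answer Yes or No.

Yes

On path, the retailer holds the prior and pays 2/3·28 + 1/3·16 = 24. Off path (no warranty), believing Flimsy, it pays 16.
Reliable: the warranty nets 24 − 6 = 18; no warranty nets 16. Reliable stays.
Flimsy: the warranty nets 24 − 7 = 17; no warranty nets 16. Flimsy stays.
No type deviates, so pooling is sustained.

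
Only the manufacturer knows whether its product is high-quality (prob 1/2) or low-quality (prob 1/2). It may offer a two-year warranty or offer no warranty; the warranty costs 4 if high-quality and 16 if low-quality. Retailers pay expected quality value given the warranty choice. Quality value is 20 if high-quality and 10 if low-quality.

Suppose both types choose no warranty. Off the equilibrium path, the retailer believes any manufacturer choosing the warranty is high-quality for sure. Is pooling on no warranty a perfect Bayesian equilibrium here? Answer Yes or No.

On path, the retailer holds the prior and pays 1/2·20 + 1/2·10 = 15. Off path (the warranty), believing high-quality, it pays 20.
high-quality: no warranty nets 15; the warranty nets 20 − 4 = 16. high-quality would deviate.
low-quality: no warranty nets 15; the warranty nets 20 − 16 = 4. low-quality stays.
A type deviates, so pooling fails.

No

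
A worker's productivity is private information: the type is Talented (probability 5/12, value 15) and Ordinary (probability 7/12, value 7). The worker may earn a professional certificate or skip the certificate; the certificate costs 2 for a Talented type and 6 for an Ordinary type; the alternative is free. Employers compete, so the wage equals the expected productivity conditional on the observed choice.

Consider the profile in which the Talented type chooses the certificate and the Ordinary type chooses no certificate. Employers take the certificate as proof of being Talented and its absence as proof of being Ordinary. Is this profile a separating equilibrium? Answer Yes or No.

No

Under these beliefs, the certificate earns wage 15 and no certificate earns wage 7.
Talented: the certificate nets 15 − 2 = 13; no certificate nets 7. Talented prefers the certificate.
Ordinary: the certificate nets 15 − 6 = 9; no certificate nets 7. Ordinary would deviate to the certificate.
Ordinary has a profitable deviation, so the profile is not an equilibrium.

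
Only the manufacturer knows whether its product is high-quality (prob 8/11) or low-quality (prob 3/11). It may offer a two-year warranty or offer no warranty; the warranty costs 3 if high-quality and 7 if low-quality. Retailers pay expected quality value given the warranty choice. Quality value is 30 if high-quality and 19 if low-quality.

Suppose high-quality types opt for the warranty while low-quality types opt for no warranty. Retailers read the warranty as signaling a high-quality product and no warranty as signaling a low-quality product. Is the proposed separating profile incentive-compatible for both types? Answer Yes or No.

No

Under these beliefs, the warranty earns price 30 and no warranty earns price 19.
high-quality: the warranty nets 30 − 3 = 27; no warranty nets 19. high-quality prefers the warranty.
low-quality: the warranty nets 30 − 7 = 23; no warranty nets 19. low-quality would deviate to the warranty.
low-quality has a profitable deviation, so the profile is not an equilibrium.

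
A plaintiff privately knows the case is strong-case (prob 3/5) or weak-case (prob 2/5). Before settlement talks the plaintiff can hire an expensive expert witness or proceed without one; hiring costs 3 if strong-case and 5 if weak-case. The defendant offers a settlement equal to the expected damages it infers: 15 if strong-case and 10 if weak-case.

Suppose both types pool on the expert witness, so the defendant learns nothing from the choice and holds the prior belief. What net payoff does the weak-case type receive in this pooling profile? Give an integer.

8

Pooled settlement = 3/5·15 + 2/5·10 = 13.
weak-case pays cost 5 for the expert witness, so net payoff = 13 − 5 = 8.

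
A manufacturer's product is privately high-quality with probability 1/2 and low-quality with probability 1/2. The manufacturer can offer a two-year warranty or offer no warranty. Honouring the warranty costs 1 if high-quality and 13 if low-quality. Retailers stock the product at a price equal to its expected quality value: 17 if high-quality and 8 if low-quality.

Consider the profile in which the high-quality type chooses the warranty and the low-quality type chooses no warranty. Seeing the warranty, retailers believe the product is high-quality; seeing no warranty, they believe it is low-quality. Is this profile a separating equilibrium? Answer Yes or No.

Under these beliefs, the warranty earns price 17 and no warranty earns price 8.
high-quality: the warranty nets 17 − 1 = 16; no warranty nets 8. high-quality prefers the warranty.
low-quality: the warranty nets 17 − 13 = 4; no warranty nets 8. low-quality prefers no warranty.
Neither type deviates, so the separating profile is an equilibrium.

Yes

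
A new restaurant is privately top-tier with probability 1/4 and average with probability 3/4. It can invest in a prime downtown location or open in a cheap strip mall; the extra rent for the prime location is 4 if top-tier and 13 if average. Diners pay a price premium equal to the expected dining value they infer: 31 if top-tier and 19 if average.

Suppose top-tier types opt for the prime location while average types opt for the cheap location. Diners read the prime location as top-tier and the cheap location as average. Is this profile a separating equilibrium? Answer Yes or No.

Yes

Under these beliefs, the prime location earns price premium 31 and the cheap location earns price premium 19.
top-tier: the prime location nets 31 − 4 = 27; the cheap location nets 19. top-tier prefers the prime location.
average: the prime location nets 31 − 13 = 18; the cheap location nets 19. average prefers the cheap location.
Neither type deviates, so the separating profile is an equilibrium.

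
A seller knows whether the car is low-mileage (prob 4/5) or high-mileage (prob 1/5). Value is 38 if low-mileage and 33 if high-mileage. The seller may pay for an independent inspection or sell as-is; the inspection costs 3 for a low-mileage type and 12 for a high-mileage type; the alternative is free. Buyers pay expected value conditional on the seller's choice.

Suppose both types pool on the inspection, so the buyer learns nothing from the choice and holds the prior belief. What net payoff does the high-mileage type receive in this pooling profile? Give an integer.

25

Pooled price = 4/5·38 + 1/5·33 = 37.
high-mileage pays cost 12 for the inspection, so net payoff = 37 − 12 = 25.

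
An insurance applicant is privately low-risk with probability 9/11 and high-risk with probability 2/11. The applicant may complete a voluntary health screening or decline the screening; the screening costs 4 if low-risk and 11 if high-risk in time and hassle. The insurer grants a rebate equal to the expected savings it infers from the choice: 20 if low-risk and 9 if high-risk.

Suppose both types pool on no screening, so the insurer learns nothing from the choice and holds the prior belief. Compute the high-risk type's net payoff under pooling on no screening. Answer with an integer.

18

Pooled rebate = 9/11·20 + 2/11·9 = 18.
high-risk pays no cost for no screening, so net payoff = 18.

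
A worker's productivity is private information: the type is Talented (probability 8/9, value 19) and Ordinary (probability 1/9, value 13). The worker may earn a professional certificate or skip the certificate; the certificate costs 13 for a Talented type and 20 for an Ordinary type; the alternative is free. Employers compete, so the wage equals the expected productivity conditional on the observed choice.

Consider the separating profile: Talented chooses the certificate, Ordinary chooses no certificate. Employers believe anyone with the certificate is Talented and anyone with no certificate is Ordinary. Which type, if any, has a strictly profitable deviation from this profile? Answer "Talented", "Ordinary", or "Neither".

Talented

The certificate pays 19; no certificate pays 13.
Talented: assigned the certificate, nets 19 − 13 = 6; deviating to no certificate nets 13.
Ordinary: assigned no certificate, nets 13; deviating to the certificate nets 19 − 20 = -1.
The Talented type gains 7 by deviating.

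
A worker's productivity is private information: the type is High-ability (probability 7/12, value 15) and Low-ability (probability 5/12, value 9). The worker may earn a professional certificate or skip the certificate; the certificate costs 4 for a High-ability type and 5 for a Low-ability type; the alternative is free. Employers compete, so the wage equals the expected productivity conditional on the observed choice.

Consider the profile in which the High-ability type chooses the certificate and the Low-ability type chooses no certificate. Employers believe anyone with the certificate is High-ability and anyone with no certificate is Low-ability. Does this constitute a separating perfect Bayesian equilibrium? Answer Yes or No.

Under these beliefs, the certificate earns wage 15 and no certificate earns wage 9.
High-ability: the certificate nets 15 − 4 = 11; no certificate nets 9. High-ability prefers the certificate.
Low-ability: the certificate nets 15 − 5 = 10; no certificate nets 9. Low-ability would deviate to the certificate.
Low-ability has a profitable deviation, so the profile is not an equilibrium.

No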